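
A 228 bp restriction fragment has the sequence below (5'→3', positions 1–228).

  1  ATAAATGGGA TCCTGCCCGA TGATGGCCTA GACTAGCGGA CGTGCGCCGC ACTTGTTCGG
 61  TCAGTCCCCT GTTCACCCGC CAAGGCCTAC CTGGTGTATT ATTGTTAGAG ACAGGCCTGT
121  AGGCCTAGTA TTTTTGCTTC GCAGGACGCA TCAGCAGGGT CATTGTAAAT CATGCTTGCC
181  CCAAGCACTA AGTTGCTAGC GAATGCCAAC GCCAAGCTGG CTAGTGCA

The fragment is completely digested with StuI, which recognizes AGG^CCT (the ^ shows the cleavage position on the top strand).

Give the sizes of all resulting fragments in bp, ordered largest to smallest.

105, 85, 30, 8 bp

StuI sites (AGGCCT) start at positions 83, 113, 121.
StuI cuts after base 3 of each site, so after positions 85, 115, 123.
Linear molecule, 3 cuts → 4 fragments:
  1–85 → 85 bp
  86–115 → 30 bp
  116–123 → 8 bp
  124–228 → 105 bp
Sorted largest to smallest: 105, 85, 30, 8 bp.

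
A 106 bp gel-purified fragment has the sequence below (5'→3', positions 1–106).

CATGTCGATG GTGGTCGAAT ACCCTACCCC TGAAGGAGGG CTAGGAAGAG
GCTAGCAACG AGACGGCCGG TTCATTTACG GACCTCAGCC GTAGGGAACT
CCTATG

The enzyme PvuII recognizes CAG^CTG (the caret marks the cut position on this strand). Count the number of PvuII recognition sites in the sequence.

0

No occurrence of CAGCTG is present in the sequence.
PvuII does not cut: 0 sites.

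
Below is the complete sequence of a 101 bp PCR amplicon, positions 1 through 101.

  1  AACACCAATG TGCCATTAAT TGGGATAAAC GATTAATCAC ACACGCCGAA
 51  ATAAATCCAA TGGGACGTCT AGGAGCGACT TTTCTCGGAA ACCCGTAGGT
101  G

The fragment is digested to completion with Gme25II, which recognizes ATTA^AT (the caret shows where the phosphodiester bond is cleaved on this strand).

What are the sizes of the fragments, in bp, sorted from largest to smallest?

Gme25II sites (ATTAAT) start at positions 15, 32.
Gme25II cuts after base 4 of each site, so after positions 18, 35.
Linear molecule, 2 cuts → 3 fragments:
  1–18 → 18 bp
  19–35 → 17 bp
  36–101 → 66 bp
Sorted largest to smallest: 66, 18, 17 bp.

66, 18, 17 bp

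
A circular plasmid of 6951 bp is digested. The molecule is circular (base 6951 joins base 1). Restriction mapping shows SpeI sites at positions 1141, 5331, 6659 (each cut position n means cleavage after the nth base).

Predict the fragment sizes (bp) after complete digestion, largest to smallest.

4190, 1433, 1328 bp

Circular molecule, 3 cuts → 3 fragments:
  5331 − 1141 = 4190 bp
  6659 − 5331 = 1328 bp
  wrap: 6951 − 6659 + 1141 = 1433 bp
Sorted largest to smallest: 4190, 1433, 1328 bp.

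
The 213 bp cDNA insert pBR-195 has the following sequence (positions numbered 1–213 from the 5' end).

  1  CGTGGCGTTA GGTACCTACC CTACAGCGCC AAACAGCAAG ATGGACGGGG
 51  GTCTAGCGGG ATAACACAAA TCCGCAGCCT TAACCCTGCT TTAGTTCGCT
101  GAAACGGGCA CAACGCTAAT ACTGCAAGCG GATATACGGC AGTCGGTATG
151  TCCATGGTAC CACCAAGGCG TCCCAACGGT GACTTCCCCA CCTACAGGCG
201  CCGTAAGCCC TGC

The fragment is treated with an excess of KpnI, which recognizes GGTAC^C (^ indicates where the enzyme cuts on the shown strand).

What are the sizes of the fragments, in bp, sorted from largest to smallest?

145, 53, 15 bp

KpnI sites (GGTACC) start at positions 11, 156.
KpnI cuts after base 5 of each site (before the last base), so after positions 15, 160.
Linear molecule, 2 cuts → 3 fragments:
  1–15 → 15 bp
  16–160 → 145 bp
  161–213 → 53 bp
Sorted largest to smallest: 145, 53, 15 bp.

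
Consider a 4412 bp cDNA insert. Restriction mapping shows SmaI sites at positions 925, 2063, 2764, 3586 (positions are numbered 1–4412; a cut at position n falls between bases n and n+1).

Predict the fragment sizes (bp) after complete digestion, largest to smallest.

1138, 925, 826, 822, 701 bp

Linear molecule, 4 cuts → 5 fragments:
  925 − 0 = 925 bp
  2063 − 925 = 1138 bp
  2764 − 2063 = 701 bp
  3586 − 2764 = 822 bp
  4412 − 3586 = 826 bp
Sorted largest to smallest: 1138, 925, 826, 822, 701 bp.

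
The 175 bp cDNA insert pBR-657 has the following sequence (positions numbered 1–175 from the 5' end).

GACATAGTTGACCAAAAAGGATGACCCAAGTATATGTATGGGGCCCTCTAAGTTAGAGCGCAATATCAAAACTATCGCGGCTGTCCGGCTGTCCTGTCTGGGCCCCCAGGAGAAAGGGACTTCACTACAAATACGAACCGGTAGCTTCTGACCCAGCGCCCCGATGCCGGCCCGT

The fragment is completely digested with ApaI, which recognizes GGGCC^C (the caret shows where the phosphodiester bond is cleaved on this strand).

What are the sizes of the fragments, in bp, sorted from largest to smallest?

ApaI sites (GGGCCC) start at positions 41, 100.
ApaI cuts after base 5 of each site (before the last base), so after positions 45, 104.
Linear molecule, 2 cuts → 3 fragments:
  1–45 → 45 bp
  46–104 → 59 bp
  105–175 → 71 bp
Sorted largest to smallest: 71, 59, 45 bp.

71, 59, 45 bp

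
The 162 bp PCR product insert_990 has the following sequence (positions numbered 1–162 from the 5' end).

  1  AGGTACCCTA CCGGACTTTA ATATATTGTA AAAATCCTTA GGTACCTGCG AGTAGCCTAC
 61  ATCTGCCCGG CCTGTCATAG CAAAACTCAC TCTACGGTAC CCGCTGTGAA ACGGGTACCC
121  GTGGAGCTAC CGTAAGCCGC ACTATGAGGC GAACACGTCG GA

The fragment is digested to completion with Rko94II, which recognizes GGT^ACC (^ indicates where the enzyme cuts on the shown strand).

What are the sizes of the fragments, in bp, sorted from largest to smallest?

55, 46, 39, 18, 4 bp

Rko94II sites (GGTACC) start at positions 2, 41, 96, 114.
Rko94II cuts after base 3 of each site, so after positions 4, 43, 98, 116.
Linear molecule, 4 cuts → 5 fragments:
  1–4 → 4 bp
  5–43 → 39 bp
  44–98 → 55 bp
  99–116 → 18 bp
  117–162 → 46 bp
Sorted largest to smallest: 55, 46, 39, 18, 4 bp.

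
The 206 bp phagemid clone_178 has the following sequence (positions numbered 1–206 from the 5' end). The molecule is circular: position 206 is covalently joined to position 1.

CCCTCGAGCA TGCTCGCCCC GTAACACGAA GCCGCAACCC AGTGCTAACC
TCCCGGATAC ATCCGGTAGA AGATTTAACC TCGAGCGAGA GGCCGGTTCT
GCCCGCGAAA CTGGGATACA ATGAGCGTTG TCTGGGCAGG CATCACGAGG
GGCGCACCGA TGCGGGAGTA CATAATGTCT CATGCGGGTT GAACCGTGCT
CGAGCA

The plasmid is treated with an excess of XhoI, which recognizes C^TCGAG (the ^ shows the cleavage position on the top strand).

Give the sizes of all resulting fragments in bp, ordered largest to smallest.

XhoI sites (CTCGAG) start at positions 3, 80, 199.
XhoI cuts after the first base of each site, so after positions 3, 80, 199.
Circular molecule, 3 cuts → 3 fragments:
  4–80 → 77 bp
  81–199 → 119 bp
  200–206 then 1–3 → 7 + 3 = 10 bp
Sorted largest to smallest: 119, 77, 10 bp.

119, 77, 10 bp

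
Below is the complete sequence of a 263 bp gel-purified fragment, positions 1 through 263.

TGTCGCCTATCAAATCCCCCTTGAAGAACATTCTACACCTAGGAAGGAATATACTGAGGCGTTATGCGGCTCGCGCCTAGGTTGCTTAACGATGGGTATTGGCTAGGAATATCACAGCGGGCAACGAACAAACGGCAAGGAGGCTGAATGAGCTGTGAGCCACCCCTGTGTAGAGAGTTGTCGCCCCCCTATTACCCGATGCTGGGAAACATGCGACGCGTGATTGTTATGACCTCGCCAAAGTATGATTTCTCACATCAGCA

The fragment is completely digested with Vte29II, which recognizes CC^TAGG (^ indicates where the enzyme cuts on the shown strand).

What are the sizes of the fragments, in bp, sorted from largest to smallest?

186, 39, 38 bp

Vte29II sites (CCTAGG) start at positions 38, 76.
Vte29II cuts after base 2 of each site, so after positions 39, 77.
Linear molecule, 2 cuts → 3 fragments:
  1–39 → 39 bp
  40–77 → 38 bp
  78–263 → 186 bp
Sorted largest to smallest: 186, 39, 38 bp.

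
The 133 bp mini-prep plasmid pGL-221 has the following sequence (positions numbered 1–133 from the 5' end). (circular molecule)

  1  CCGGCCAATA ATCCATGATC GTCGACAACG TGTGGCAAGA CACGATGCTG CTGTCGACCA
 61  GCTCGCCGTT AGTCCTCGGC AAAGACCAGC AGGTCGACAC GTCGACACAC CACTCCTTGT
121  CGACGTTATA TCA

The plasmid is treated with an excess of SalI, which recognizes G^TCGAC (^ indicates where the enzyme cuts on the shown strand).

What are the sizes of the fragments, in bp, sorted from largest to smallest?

40, 35, 32, 18, 8 bp

SalI sites (GTCGAC) start at positions 21, 53, 93, 101, 119.
SalI cuts after the first base of each site, so after positions 21, 53, 93, 101, 119.
Circular molecule, 5 cuts → 5 fragments:
  22–53 → 32 bp
  54–93 → 40 bp
  94–101 → 8 bp
  102–119 → 18 bp
  120–133 then 1–21 → 14 + 21 = 35 bp
Sorted largest to smallest: 40, 35, 32, 18, 8 bp.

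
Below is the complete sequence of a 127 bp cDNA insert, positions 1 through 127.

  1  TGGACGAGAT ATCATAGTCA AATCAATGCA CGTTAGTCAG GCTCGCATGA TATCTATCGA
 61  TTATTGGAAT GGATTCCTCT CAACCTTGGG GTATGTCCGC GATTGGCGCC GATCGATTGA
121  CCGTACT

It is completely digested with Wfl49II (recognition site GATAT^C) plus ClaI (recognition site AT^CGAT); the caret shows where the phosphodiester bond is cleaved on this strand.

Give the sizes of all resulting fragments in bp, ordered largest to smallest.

56, 41, 14, 12, 4 bp

Wfl49II sites (GATATC) start at positions 8, 49.
Wfl49II cuts after base 5 of each site (before the last base), so after positions 12, 53.
ClaI sites (ATCGAT) start at positions 56, 112.
ClaI cuts after base 2 of each site, so after positions 57, 113.
Combined cut positions: 12, 53, 57, 113.
Linear molecule, 4 cuts → 5 fragments:
  1–12 → 12 bp
  13–53 → 41 bp
  54–57 → 4 bp
  58–113 → 56 bp
  114–127 → 14 bp
Sorted largest to smallest: 56, 41, 14, 12, 4 bp.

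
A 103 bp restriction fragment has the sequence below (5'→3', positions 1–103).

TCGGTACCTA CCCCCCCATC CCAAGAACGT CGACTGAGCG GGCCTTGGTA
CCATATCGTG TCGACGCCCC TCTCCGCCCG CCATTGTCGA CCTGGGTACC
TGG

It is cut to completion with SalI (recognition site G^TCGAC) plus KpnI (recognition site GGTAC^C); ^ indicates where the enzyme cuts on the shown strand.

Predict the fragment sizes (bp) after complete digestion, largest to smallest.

SalI sites (GTCGAC) start at positions 29, 60, 86.
SalI cuts after the first base of each site, so after positions 29, 60, 86.
KpnI sites (GGTACC) start at positions 3, 47, 95.
KpnI cuts after base 5 of each site (before the last base), so after positions 7, 51, 99.
Combined cut positions: 7, 29, 51, 60, 86, 99.
Linear molecule, 6 cuts → 7 fragments:
  1–7 → 7 bp
  8–29 → 22 bp
  30–51 → 22 bp
  52–60 → 9 bp
  61–86 → 26 bp
  87–99 → 13 bp
  100–103 → 4 bp
Sorted largest to smallest: 26, 22, 22, 13, 9, 7, 4 bp.

26, 22, 22, 13, 9, 7, 4 bp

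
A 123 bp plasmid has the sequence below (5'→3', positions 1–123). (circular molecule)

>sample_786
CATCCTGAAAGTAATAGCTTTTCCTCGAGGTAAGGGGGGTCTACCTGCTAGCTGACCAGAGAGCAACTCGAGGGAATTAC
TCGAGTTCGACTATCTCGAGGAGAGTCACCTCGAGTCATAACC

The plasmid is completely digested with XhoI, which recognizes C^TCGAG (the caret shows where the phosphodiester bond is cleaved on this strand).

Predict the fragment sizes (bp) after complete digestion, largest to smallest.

43, 37, 15, 15, 13 bp

XhoI sites (CTCGAG) start at positions 24, 67, 80, 95, 110.
XhoI cuts after the first base of each site, so after positions 24, 67, 80, 95, 110.
Circular molecule, 5 cuts → 5 fragments:
  25–67 → 43 bp
  68–80 → 13 bp
  81–95 → 15 bp
  96–110 → 15 bp
  111–123 then 1–24 → 13 + 24 = 37 bp
Sorted largest to smallest: 43, 37, 15, 15, 13 bp.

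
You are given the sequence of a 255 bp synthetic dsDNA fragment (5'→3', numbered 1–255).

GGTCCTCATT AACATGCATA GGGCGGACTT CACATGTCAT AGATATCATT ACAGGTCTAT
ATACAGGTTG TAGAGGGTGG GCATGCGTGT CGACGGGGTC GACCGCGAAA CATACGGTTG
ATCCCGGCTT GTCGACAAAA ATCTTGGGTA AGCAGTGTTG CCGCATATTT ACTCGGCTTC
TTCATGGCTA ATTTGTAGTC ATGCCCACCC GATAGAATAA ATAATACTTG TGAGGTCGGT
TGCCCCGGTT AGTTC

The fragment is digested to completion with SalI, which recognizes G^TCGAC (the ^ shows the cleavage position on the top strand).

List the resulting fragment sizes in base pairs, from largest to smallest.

SalI sites (GTCGAC) start at positions 89, 98, 131.
SalI cuts after the first base of each site, so after positions 89, 98, 131.
Linear molecule, 3 cuts → 4 fragments:
  1–89 → 89 bp
  90–98 → 9 bp
  99–131 → 33 bp
  132–255 → 124 bp
Sorted largest to smallest: 124, 89, 33, 9 bp.

124, 89, 33, 9 bp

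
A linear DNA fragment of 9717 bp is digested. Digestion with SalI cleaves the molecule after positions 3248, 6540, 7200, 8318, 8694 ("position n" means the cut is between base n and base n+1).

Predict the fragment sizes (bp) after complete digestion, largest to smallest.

Linear molecule, 5 cuts → 6 fragments:
  3248 − 0 = 3248 bp
  6540 − 3248 = 3292 bp
  7200 − 6540 = 660 bp
  8318 − 7200 = 1118 bp
  8694 − 8318 = 376 bp
  9717 − 8694 = 1023 bp
Sorted largest to smallest: 3292, 3248, 1118, 1023, 660, 376 bp.

3292, 3248, 1118, 1023, 660, 376 bp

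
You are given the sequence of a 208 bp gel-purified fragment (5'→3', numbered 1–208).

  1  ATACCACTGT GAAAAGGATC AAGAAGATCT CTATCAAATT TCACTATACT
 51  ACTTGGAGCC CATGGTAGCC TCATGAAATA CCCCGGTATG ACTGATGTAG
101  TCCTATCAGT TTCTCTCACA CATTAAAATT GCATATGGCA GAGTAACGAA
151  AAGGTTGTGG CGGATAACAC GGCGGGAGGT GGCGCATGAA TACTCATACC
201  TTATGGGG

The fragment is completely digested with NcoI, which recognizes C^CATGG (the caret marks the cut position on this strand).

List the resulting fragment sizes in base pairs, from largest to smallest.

The NcoI site (CCATGG) starts at position 60.
NcoI cuts after the first base of each site, so after position 60.
Linear molecule, 1 cut → 2 fragments:
  1–60 → 60 bp
  61–208 → 148 bp
Sorted largest to smallest: 148, 60 bp.

148, 60 bp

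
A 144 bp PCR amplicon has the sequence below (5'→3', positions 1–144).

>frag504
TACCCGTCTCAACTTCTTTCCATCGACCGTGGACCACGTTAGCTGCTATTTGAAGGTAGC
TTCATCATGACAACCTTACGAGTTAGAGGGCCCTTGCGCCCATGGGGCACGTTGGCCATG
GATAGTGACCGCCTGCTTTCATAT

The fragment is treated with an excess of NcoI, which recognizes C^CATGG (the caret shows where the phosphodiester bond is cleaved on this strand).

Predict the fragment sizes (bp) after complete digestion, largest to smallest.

NcoI sites (CCATGG) start at positions 100, 116.
NcoI cuts after the first base of each site, so after positions 100, 116.
Linear molecule, 2 cuts → 3 fragments:
  1–100 → 100 bp
  101–116 → 16 bp
  117–144 → 28 bp
Sorted largest to smallest: 100, 28, 16 bp.

100, 28, 16 bp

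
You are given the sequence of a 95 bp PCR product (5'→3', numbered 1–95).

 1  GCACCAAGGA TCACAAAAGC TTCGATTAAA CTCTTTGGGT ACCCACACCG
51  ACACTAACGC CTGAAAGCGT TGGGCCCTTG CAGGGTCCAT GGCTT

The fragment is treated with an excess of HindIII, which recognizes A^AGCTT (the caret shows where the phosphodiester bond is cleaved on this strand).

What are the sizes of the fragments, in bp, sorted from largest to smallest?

The HindIII site (AAGCTT) starts at position 17.
HindIII cuts after the first base of each site, so after position 17.
Linear molecule, 1 cut → 2 fragments:
  1–17 → 17 bp
  18–95 → 78 bp
Sorted largest to smallest: 78, 17 bp.

78, 17 bp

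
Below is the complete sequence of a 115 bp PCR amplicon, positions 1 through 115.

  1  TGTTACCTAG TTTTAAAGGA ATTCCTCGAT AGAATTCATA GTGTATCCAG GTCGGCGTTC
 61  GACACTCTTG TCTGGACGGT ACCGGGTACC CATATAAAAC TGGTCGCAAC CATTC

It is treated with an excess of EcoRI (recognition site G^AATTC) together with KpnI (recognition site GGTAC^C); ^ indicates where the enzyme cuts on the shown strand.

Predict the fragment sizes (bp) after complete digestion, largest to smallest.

EcoRI sites (GAATTC) start at positions 19, 32.
EcoRI cuts after the first base of each site, so after positions 19, 32.
KpnI sites (GGTACC) start at positions 78, 85.
KpnI cuts after base 5 of each site (before the last base), so after positions 82, 89.
Combined cut positions: 19, 32, 82, 89.
Linear molecule, 4 cuts → 5 fragments:
  1–19 → 19 bp
  20–32 → 13 bp
  33–82 → 50 bp
  83–89 → 7 bp
  90–115 → 26 bp
Sorted largest to smallest: 50, 26, 19, 13, 7 bp.

50, 26, 19, 13, 7 bp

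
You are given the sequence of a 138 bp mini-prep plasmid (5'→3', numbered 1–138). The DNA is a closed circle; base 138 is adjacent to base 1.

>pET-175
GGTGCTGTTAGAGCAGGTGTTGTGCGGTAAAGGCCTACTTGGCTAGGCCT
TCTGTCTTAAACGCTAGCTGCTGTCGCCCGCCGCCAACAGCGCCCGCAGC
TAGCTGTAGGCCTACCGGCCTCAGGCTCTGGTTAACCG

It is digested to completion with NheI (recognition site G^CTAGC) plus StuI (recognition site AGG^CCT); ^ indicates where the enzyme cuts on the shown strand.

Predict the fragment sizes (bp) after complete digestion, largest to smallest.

NheI sites (GCTAGC) start at positions 63, 99.
NheI cuts after the first base of each site, so after positions 63, 99.
StuI sites (AGGCCT) start at positions 31, 45, 108.
StuI cuts after base 3 of each site, so after positions 33, 47, 110.
Combined cut positions: 33, 47, 63, 99, 110.
Circular molecule, 5 cuts → 5 fragments:
  34–47 → 14 bp
  48–63 → 16 bp
  64–99 → 36 bp
  100–110 → 11 bp
  111–138 then 1–33 → 28 + 33 = 61 bp
Sorted largest to smallest: 61, 36, 16, 14, 11 bp.

61, 36, 16, 14, 11 bp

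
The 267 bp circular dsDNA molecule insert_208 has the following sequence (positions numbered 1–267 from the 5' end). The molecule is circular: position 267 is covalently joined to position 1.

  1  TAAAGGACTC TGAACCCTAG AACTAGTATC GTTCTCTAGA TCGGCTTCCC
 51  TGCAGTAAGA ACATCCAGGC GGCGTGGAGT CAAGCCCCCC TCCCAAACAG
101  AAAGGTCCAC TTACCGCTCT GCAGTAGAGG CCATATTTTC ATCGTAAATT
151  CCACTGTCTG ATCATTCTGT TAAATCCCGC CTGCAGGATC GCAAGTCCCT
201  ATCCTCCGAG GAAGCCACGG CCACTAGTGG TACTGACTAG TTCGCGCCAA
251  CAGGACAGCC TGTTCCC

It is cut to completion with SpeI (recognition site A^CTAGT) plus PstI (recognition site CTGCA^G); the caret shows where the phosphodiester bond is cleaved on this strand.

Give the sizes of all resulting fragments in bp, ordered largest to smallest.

69, 62, 53, 38, 32, 13 bp

SpeI sites (ACTAGT) start at positions 22, 223, 236.
SpeI cuts after the first base of each site, so after positions 22, 223, 236.
PstI sites (CTGCAG) start at positions 50, 119, 181.
PstI cuts after base 5 of each site (before the last base), so after positions 54, 123, 185.
Combined cut positions: 22, 54, 123, 185, 223, 236.
Circular molecule, 6 cuts → 6 fragments:
  23–54 → 32 bp
  55–123 → 69 bp
  124–185 → 62 bp
  186–223 → 38 bp
  224–236 → 13 bp
  237–267 then 1–22 → 31 + 22 = 53 bp
Sorted largest to smallest: 69, 62, 53, 38, 32, 13 bp.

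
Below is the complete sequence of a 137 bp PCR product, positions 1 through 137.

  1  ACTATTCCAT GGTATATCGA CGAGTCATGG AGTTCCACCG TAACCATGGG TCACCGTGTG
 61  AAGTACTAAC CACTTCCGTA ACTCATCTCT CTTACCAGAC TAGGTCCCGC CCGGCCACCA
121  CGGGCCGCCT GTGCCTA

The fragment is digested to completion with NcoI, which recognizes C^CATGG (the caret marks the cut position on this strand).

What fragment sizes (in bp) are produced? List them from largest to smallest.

NcoI sites (CCATGG) start at positions 7, 44.
NcoI cuts after the first base of each site, so after positions 7, 44.
Linear molecule, 2 cuts → 3 fragments:
  1–7 → 7 bp
  8–44 → 37 bp
  45–137 → 93 bp
Sorted largest to smallest: 93, 37, 7 bp.

93, 37, 7 bp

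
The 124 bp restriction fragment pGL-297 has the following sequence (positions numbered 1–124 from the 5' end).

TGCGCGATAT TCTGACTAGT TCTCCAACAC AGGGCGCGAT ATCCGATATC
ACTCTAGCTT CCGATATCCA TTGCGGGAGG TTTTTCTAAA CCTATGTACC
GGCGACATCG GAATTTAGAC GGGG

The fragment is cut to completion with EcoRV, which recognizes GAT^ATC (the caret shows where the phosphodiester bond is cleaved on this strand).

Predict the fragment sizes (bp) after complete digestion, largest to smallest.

59, 40, 18, 7 bp

EcoRV sites (GATATC) start at positions 38, 45, 63.
EcoRV cuts after base 3 of each site, so after positions 40, 47, 65.
Linear molecule, 3 cuts → 4 fragments:
  1–40 → 40 bp
  41–47 → 7 bp
  48–65 → 18 bp
  66–124 → 59 bp
Sorted largest to smallest: 59, 40, 18, 7 bp.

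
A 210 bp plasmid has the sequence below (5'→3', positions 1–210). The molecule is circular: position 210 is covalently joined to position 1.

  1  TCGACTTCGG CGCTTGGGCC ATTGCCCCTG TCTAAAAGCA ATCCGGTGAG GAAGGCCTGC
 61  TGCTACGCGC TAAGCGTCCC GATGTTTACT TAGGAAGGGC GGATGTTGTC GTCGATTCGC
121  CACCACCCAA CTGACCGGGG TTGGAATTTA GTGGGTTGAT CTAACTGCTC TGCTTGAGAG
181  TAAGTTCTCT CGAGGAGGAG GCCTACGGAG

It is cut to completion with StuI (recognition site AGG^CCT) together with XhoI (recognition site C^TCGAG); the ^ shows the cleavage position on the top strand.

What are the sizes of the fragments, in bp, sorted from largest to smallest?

134, 64, 12 bp

StuI sites (AGGCCT) start at positions 53, 199.
StuI cuts after base 3 of each site, so after positions 55, 201.
The XhoI site (CTCGAG) starts at position 189.
XhoI cuts after the first base of each site, so after position 189.
Combined cut positions: 55, 189, 201.
Circular molecule, 3 cuts → 3 fragments:
  56–189 → 134 bp
  190–201 → 12 bp
  202–210 then 1–55 → 9 + 55 = 64 bp
Sorted largest to smallest: 134, 64, 12 bp.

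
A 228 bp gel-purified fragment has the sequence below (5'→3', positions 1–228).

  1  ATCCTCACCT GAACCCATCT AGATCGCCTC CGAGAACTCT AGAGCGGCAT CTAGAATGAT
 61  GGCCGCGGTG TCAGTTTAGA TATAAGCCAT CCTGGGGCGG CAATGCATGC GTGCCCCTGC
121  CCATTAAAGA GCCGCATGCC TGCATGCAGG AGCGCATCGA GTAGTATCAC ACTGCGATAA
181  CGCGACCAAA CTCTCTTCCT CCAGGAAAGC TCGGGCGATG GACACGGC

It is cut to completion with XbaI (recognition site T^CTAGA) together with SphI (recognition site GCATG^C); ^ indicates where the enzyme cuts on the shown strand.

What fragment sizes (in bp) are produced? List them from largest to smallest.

82, 59, 29, 20, 18, 12, 8 bp

XbaI sites (TCTAGA) start at positions 18, 38, 50.
XbaI cuts after the first base of each site, so after positions 18, 38, 50.
SphI sites (GCATGC) start at positions 105, 134, 142.
SphI cuts after base 5 of each site (before the last base), so after positions 109, 138, 146.
Combined cut positions: 18, 38, 50, 109, 138, 146.
Linear molecule, 6 cuts → 7 fragments:
  1–18 → 18 bp
  19–38 → 20 bp
  39–50 → 12 bp
  51–109 → 59 bp
  110–138 → 29 bp
  139–146 → 8 bp
  147–228 → 82 bp
Sorted largest to smallest: 82, 59, 29, 20, 18, 12, 8 bp.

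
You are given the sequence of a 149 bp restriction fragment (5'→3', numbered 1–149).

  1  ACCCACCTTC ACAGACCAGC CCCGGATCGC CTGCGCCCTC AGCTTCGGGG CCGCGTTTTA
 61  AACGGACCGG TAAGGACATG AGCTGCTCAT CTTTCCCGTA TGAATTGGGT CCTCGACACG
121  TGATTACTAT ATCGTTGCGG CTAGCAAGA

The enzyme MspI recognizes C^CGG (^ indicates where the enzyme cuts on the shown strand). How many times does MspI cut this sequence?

2

CCGG occurs starting at positions 22, 67.
MspI cuts at 2 sites.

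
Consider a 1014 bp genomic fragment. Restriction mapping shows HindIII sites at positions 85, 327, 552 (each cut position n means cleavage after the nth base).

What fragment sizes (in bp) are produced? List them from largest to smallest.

Linear molecule, 3 cuts → 4 fragments:
  85 − 0 = 85 bp
  327 − 85 = 242 bp
  552 − 327 = 225 bp
  1014 − 552 = 462 bp
Sorted largest to smallest: 462, 242, 225, 85 bp.

462, 242, 225, 85 bp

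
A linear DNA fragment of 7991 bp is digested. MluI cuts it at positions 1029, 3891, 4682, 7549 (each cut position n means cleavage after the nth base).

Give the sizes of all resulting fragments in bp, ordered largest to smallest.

2867, 2862, 1029, 791, 442 bp

Linear molecule, 4 cuts → 5 fragments:
  1029 − 0 = 1029 bp
  3891 − 1029 = 2862 bp
  4682 − 3891 = 791 bp
  7549 − 4682 = 2867 bp
  7991 − 7549 = 442 bp
Sorted largest to smallest: 2867, 2862, 1029, 791, 442 bp.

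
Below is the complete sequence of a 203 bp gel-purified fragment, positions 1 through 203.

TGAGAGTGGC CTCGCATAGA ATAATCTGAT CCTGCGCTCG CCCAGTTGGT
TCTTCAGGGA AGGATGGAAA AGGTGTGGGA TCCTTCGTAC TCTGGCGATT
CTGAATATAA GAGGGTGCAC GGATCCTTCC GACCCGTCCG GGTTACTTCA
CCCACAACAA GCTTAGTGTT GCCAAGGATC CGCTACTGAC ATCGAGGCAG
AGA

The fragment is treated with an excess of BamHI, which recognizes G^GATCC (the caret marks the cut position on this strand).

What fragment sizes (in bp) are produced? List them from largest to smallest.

78, 55, 43, 27 bp

BamHI sites (GGATCC) start at positions 78, 121, 176.
BamHI cuts after the first base of each site, so after positions 78, 121, 176.
Linear molecule, 3 cuts → 4 fragments:
  1–78 → 78 bp
  79–121 → 43 bp
  122–176 → 55 bp
  177–203 → 27 bp
Sorted largest to smallest: 78, 55, 43, 27 bp.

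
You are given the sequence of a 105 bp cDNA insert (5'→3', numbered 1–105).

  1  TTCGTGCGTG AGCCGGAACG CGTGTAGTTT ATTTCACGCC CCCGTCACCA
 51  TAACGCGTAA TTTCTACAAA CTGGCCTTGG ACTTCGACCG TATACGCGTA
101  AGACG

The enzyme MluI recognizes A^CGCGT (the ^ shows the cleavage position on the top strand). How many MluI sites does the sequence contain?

3

ACGCGT occurs starting at positions 18, 53, 94.
MluI cuts at 3 sites.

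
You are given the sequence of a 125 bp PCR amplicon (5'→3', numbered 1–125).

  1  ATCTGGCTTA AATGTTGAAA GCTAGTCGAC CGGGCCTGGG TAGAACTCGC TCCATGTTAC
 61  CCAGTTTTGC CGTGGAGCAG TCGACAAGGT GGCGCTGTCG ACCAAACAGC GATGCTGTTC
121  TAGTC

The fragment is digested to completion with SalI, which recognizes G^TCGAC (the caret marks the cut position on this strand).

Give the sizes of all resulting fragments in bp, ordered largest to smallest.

55, 28, 25, 17 bp

SalI sites (GTCGAC) start at positions 25, 80, 97.
SalI cuts after the first base of each site, so after positions 25, 80, 97.
Linear molecule, 3 cuts → 4 fragments:
  1–25 → 25 bp
  26–80 → 55 bp
  81–97 → 17 bp
  98–125 → 28 bp
Sorted largest to smallest: 55, 28, 25, 17 bp.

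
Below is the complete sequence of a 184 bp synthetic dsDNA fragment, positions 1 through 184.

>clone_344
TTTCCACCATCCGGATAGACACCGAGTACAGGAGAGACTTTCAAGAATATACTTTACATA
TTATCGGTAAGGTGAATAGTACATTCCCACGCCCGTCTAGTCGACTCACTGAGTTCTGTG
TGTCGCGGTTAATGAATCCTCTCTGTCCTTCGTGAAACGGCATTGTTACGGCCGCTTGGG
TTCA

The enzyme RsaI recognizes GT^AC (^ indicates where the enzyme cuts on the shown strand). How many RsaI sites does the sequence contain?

2

GTAC occurs starting at positions 26, 79.
RsaI cuts at 2 sites.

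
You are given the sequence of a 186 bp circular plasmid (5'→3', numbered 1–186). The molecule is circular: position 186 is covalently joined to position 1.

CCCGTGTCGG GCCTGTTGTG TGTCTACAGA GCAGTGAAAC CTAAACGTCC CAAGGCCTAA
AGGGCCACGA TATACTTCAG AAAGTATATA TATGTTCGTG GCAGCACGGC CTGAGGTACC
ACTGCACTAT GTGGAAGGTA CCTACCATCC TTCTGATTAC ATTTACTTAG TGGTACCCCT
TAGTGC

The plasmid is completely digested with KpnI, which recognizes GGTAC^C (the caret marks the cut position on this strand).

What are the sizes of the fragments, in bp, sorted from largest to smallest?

KpnI sites (GGTACC) start at positions 115, 137, 172.
KpnI cuts after base 5 of each site (before the last base), so after positions 119, 141, 176.
Circular molecule, 3 cuts → 3 fragments:
  120–141 → 22 bp
  142–176 → 35 bp
  177–186 then 1–119 → 10 + 119 = 129 bp
Sorted largest to smallest: 129, 35, 22 bp.

129, 35, 22 bp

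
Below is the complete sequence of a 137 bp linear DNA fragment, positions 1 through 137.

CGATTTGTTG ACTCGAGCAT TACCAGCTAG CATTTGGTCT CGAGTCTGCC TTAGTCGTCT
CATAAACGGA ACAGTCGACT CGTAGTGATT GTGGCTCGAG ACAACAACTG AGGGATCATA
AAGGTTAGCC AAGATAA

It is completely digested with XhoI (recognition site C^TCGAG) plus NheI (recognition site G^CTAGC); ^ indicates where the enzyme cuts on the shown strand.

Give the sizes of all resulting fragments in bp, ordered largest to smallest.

56, 42, 14, 13, 12 bp

XhoI sites (CTCGAG) start at positions 12, 39, 95.
XhoI cuts after the first base of each site, so after positions 12, 39, 95.
The NheI site (GCTAGC) starts at position 26.
NheI cuts after the first base of each site, so after position 26.
Combined cut positions: 12, 26, 39, 95.
Linear molecule, 4 cuts → 5 fragments:
  1–12 → 12 bp
  13–26 → 14 bp
  27–39 → 13 bp
  40–95 → 56 bp
  96–137 → 42 bp
Sorted largest to smallest: 56, 42, 14, 13, 12 bp.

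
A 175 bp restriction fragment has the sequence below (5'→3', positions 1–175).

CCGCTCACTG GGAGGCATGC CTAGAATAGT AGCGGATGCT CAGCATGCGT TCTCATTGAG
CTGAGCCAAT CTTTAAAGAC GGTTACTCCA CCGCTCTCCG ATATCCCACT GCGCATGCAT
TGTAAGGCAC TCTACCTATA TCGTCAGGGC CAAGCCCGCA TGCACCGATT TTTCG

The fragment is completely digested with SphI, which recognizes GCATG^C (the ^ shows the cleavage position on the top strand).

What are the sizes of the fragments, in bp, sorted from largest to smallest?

70, 45, 28, 19, 13 bp

SphI sites (GCATGC) start at positions 15, 43, 113, 158.
SphI cuts after base 5 of each site (before the last base), so after positions 19, 47, 117, 162.
Linear molecule, 4 cuts → 5 fragments:
  1–19 → 19 bp
  20–47 → 28 bp
  48–117 → 70 bp
  118–162 → 45 bp
  163–175 → 13 bp
Sorted largest to smallest: 70, 45, 28, 19, 13 bp.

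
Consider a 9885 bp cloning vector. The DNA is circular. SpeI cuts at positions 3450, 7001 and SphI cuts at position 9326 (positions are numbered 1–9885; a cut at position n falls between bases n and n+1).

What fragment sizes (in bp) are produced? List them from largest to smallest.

Combined cut positions (sorted): 3450, 7001, 9326.
Circular molecule, 3 cuts → 3 fragments:
  7001 − 3450 = 3551 bp
  9326 − 7001 = 2325 bp
  wrap: 9885 − 9326 + 3450 = 4009 bp
Sorted largest to smallest: 4009, 3551, 2325 bp.

4009, 3551, 2325 bp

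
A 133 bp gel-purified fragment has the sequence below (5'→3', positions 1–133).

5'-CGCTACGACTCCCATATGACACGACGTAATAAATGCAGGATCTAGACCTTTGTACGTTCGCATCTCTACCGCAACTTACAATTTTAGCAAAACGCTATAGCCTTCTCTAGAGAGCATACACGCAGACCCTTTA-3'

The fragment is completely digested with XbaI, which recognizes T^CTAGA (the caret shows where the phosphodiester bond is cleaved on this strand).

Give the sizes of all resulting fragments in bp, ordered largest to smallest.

XbaI sites (TCTAGA) start at positions 41, 106.
XbaI cuts after the first base of each site, so after positions 41, 106.
Linear molecule, 2 cuts → 3 fragments:
  1–41 → 41 bp
  42–106 → 65 bp
  107–133 → 27 bp
Sorted largest to smallest: 65, 41, 27 bp.

65, 41, 27 bp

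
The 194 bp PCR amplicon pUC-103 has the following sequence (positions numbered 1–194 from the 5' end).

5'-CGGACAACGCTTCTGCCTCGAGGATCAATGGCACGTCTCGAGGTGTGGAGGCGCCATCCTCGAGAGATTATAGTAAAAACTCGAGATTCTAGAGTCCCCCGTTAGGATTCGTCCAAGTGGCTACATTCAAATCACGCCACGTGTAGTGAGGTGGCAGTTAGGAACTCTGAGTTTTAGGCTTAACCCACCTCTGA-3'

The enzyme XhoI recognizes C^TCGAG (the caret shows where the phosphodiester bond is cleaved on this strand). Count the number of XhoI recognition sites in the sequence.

4

CTCGAG occurs starting at positions 17, 37, 59, 80.
XhoI cuts at 4 sites.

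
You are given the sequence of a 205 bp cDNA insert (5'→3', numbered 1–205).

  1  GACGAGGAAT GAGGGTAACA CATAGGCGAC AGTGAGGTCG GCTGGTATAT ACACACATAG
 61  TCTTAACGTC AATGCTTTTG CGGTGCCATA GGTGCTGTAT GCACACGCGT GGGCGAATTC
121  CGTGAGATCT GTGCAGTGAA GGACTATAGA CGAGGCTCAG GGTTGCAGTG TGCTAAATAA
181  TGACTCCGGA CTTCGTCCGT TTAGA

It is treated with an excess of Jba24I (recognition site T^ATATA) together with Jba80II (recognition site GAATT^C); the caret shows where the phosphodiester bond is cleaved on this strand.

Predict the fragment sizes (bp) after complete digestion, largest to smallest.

The Jba24I site (TATATA) starts at position 46.
Jba24I cuts after the first base of each site, so after position 46.
The Jba80II site (GAATTC) starts at position 115.
Jba80II cuts after base 5 of each site (before the last base), so after position 119.
Combined cut positions: 46, 119.
Linear molecule, 2 cuts → 3 fragments:
  1–46 → 46 bp
  47–119 → 73 bp
  120–205 → 86 bp
Sorted largest to smallest: 86, 73, 46 bp.

86, 73, 46 bp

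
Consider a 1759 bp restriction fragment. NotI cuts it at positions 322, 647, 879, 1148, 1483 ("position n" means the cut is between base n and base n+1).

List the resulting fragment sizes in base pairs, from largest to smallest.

335, 325, 322, 276, 269, 232 bp

Linear molecule, 5 cuts → 6 fragments:
  322 − 0 = 322 bp
  647 − 322 = 325 bp
  879 − 647 = 232 bp
  1148 − 879 = 269 bp
  1483 − 1148 = 335 bp
  1759 − 1483 = 276 bp
Sorted largest to smallest: 335, 325, 322, 276, 269, 232 bp.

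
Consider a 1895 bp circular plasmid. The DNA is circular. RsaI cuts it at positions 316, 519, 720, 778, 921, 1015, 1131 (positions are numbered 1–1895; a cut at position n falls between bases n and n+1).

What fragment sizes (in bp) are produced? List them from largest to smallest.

Circular molecule, 7 cuts → 7 fragments:
  519 − 316 = 203 bp
  720 − 519 = 201 bp
  778 − 720 = 58 bp
  921 − 778 = 143 bp
  1015 − 921 = 94 bp
  1131 − 1015 = 116 bp
  wrap: 1895 − 1131 + 316 = 1080 bp
Sorted largest to smallest: 1080, 203, 201, 143, 116, 94, 58 bp.

1080, 203, 201, 143, 116, 94, 58 bp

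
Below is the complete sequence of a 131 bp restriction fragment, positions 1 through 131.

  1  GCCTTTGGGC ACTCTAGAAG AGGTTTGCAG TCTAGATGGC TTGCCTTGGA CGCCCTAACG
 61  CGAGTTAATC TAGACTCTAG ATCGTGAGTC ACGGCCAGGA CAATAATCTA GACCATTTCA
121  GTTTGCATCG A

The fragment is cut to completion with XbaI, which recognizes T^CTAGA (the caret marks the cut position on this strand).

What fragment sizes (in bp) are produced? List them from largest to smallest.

XbaI sites (TCTAGA) start at positions 13, 31, 69, 76, 107.
XbaI cuts after the first base of each site, so after positions 13, 31, 69, 76, 107.
Linear molecule, 5 cuts → 6 fragments:
  1–13 → 13 bp
  14–31 → 18 bp
  32–69 → 38 bp
  70–76 → 7 bp
  77–107 → 31 bp
  108–131 → 24 bp
Sorted largest to smallest: 38, 31, 24, 18, 13, 7 bp.

38, 31, 24, 18, 13, 7 bp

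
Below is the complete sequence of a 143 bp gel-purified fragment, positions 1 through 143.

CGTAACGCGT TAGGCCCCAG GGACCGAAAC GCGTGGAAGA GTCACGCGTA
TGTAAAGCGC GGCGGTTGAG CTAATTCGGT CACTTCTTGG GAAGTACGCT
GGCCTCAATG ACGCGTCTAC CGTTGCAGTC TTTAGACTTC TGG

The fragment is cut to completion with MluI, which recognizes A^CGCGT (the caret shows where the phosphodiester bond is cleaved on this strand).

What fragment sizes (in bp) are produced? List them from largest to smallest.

67, 32, 24, 15, 5 bp

MluI sites (ACGCGT) start at positions 5, 29, 44, 111.
MluI cuts after the first base of each site, so after positions 5, 29, 44, 111.
Linear molecule, 4 cuts → 5 fragments:
  1–5 → 5 bp
  6–29 → 24 bp
  30–44 → 15 bp
  45–111 → 67 bp
  112–143 → 32 bp
Sorted largest to smallest: 67, 32, 24, 15, 5 bp.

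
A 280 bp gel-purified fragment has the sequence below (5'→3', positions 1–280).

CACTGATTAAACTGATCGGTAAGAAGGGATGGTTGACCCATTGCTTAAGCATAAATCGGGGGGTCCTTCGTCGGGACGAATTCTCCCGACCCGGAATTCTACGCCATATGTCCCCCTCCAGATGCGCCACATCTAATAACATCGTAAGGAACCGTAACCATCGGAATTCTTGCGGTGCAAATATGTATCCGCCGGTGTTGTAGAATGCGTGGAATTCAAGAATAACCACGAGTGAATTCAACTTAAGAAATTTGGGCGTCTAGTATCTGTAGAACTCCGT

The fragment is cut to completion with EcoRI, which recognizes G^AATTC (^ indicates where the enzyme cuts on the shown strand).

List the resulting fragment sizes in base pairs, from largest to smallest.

EcoRI sites (GAATTC) start at positions 78, 94, 164, 212, 234.
EcoRI cuts after the first base of each site, so after positions 78, 94, 164, 212, 234.
Linear molecule, 5 cuts → 6 fragments:
  1–78 → 78 bp
  79–94 → 16 bp
  95–164 → 70 bp
  165–212 → 48 bp
  213–234 → 22 bp
  235–280 → 46 bp
Sorted largest to smallest: 78, 70, 48, 46, 22, 16 bp.

78, 70, 48, 46, 22, 16 bp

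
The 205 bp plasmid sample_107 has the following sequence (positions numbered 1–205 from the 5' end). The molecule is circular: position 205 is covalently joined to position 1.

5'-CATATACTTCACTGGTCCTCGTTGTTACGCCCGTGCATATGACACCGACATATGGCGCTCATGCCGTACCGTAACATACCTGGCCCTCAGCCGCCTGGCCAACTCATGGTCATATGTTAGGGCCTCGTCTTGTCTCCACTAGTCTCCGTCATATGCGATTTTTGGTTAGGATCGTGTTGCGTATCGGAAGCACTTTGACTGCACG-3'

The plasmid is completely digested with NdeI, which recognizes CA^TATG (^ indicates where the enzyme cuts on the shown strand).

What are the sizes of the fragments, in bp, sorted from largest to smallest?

91, 62, 39, 13 bp

NdeI sites (CATATG) start at positions 36, 49, 111, 150.
NdeI cuts after base 2 of each site, so after positions 37, 50, 112, 151.
Circular molecule, 4 cuts → 4 fragments:
  38–50 → 13 bp
  51–112 → 62 bp
  113–151 → 39 bp
  152–205 then 1–37 → 54 + 37 = 91 bp
Sorted largest to smallest: 91, 62, 39, 13 bp.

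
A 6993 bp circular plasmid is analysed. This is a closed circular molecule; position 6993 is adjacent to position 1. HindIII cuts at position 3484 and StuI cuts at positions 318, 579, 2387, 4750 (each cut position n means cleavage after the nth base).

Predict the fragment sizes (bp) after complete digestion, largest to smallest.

Combined cut positions (sorted): 318, 579, 2387, 3484, 4750.
Circular molecule, 5 cuts → 5 fragments:
  579 − 318 = 261 bp
  2387 − 579 = 1808 bp
  3484 − 2387 = 1097 bp
  4750 − 3484 = 1266 bp
  wrap: 6993 − 4750 + 318 = 2561 bp
Sorted largest to smallest: 2561, 1808, 1266, 1097, 261 bp.

2561, 1808, 1266, 1097, 261 bp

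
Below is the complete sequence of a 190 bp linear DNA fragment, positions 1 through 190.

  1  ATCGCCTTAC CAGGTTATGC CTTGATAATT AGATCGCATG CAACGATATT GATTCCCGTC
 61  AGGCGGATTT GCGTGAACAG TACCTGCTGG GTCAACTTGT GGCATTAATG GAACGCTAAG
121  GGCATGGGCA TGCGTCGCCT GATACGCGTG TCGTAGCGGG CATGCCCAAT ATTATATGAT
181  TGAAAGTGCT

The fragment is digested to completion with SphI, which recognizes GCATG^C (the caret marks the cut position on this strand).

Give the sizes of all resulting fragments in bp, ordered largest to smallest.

92, 40, 32, 26 bp

SphI sites (GCATGC) start at positions 36, 128, 160.
SphI cuts after base 5 of each site (before the last base), so after positions 40, 132, 164.
Linear molecule, 3 cuts → 4 fragments:
  1–40 → 40 bp
  41–132 → 92 bp
  133–164 → 32 bp
  165–190 → 26 bp
Sorted largest to smallest: 92, 40, 32, 26 bp.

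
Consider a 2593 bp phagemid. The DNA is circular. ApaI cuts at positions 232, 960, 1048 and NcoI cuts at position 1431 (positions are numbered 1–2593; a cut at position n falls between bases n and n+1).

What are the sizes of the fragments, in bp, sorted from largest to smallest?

1394, 728, 383, 88 bp

Combined cut positions (sorted): 232, 960, 1048, 1431.
Circular molecule, 4 cuts → 4 fragments:
  960 − 232 = 728 bp
  1048 − 960 = 88 bp
  1431 − 1048 = 383 bp
  wrap: 2593 − 1431 + 232 = 1394 bp
Sorted largest to smallest: 1394, 728, 383, 88 bp.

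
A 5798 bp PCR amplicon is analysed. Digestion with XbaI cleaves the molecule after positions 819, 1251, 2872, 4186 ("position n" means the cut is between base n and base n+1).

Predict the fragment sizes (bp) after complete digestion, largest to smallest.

1621, 1612, 1314, 819, 432 bp

Linear molecule, 4 cuts → 5 fragments:
  819 − 0 = 819 bp
  1251 − 819 = 432 bp
  2872 − 1251 = 1621 bp
  4186 − 2872 = 1314 bp
  5798 − 4186 = 1612 bp
Sorted largest to smallest: 1621, 1612, 1314, 819, 432 bp.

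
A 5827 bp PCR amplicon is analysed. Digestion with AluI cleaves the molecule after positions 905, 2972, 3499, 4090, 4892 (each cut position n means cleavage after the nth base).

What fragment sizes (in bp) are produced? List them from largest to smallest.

Linear molecule, 5 cuts → 6 fragments:
  905 − 0 = 905 bp
  2972 − 905 = 2067 bp
  3499 − 2972 = 527 bp
  4090 − 3499 = 591 bp
  4892 − 4090 = 802 bp
  5827 − 4892 = 935 bp
Sorted largest to smallest: 2067, 935, 905, 802, 591, 527 bp.

2067, 935, 905, 802, 591, 527 bp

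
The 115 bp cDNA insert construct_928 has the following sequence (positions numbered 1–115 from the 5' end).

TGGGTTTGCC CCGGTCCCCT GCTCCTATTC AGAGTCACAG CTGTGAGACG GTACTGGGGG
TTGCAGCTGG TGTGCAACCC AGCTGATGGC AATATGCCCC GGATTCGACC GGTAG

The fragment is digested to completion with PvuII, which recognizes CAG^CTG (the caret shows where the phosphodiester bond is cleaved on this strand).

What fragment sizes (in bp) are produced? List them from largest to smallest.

PvuII sites (CAGCTG) start at positions 38, 64, 80.
PvuII cuts after base 3 of each site, so after positions 40, 66, 82.
Linear molecule, 3 cuts → 4 fragments:
  1–40 → 40 bp
  41–66 → 26 bp
  67–82 → 16 bp
  83–115 → 33 bp
Sorted largest to smallest: 40, 33, 26, 16 bp.

40, 33, 26, 16 bp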